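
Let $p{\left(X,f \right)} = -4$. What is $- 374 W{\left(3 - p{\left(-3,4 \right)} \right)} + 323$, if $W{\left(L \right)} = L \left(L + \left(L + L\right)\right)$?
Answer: $-54655$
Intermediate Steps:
$W{\left(L \right)} = 3 L^{2}$ ($W{\left(L \right)} = L \left(L + 2 L\right) = L 3 L = 3 L^{2}$)
$- 374 W{\left(3 - p{\left(-3,4 \right)} \right)} + 323 = - 374 \cdot 3 \left(3 - -4\right)^{2} + 323 = - 374 \cdot 3 \left(3 + 4\right)^{2} + 323 = - 374 \cdot 3 \cdot 7^{2} + 323 = - 374 \cdot 3 \cdot 49 + 323 = \left(-374\right) 147 + 323 = -54978 + 323 = -54655$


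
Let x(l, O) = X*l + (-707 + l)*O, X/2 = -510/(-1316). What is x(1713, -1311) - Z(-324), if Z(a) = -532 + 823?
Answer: -433565838/329 ≈ -1.3178e+6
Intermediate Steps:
X = 255/329 (X = 2*(-510/(-1316)) = 2*(-510*(-1/1316)) = 2*(255/658) = 255/329 ≈ 0.77508)
x(l, O) = 255*l/329 + O*(-707 + l) (x(l, O) = 255*l/329 + (-707 + l)*O = 255*l/329 + O*(-707 + l))
Z(a) = 291
x(1713, -1311) - Z(-324) = (-707*(-1311) + (255/329)*1713 - 1311*1713) - 1*291 = (926877 + 436815/329 - 2245743) - 291 = -433470099/329 - 291 = -433565838/329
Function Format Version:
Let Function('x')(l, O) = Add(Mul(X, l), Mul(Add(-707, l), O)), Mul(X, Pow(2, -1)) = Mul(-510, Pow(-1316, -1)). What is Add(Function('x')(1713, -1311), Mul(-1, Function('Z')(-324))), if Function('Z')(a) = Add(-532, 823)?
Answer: Rational(-433565838, 329) ≈ -1.3178e+6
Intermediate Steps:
X = Rational(255, 329) (X = Mul(2, Mul(-510, Pow(-1316, -1))) = Mul(2, Mul(-510, Rational(-1, 1316))) = Mul(2, Rational(255, 658)) = Rational(255, 329) ≈ 0.77508)
Function('x')(l, O) = Add(Mul(Rational(255, 329), l), Mul(O, Add(-707, l))) (Function('x')(l, O) = Add(Mul(Rational(255, 329), l), Mul(Add(-707, l), O)) = Add(Mul(Rational(255, 329), l), Mul(O, Add(-707, l))))
Function('Z')(a) = 291
Add(Function('x')(1713, -1311), Mul(-1, Function('Z')(-324))) = Add(Add(Mul(-707, -1311), Mul(Rational(255, 329), 1713), Mul(-1311, 1713)), Mul(-1, 291)) = Add(Add(926877, Rational(436815, 329), -2245743), -291) = Add(Rational(-433470099, 329), -291) = Rational(-433565838, 329)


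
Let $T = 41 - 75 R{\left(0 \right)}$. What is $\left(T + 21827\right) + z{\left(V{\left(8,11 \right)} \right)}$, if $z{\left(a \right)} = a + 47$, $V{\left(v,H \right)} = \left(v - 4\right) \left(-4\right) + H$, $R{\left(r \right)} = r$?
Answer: $21910$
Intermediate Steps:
$V{\left(v,H \right)} = 16 + H - 4 v$ ($V{\left(v,H \right)} = \left(-4 + v\right) \left(-4\right) + H = \left(16 - 4 v\right) + H = 16 + H - 4 v$)
$z{\left(a \right)} = 47 + a$
$T = 41$ ($T = 41 - 0 = 41 + 0 = 41$)
$\left(T + 21827\right) + z{\left(V{\left(8,11 \right)} \right)} = \left(41 + 21827\right) + \left(47 + \left(16 + 11 - 32\right)\right) = 21868 + \left(47 + \left(16 + 11 - 32\right)\right) = 21868 + \left(47 - 5\right) = 21868 + 42 = 21910$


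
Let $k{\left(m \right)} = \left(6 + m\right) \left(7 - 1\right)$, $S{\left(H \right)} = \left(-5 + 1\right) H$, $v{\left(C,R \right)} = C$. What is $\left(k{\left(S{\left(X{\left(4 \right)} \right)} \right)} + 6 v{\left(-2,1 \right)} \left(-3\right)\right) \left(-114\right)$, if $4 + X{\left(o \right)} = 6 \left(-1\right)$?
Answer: $-35568$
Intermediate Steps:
$X{\left(o \right)} = -10$ ($X{\left(o \right)} = -4 + 6 \left(-1\right) = -4 - 6 = -10$)
$S{\left(H \right)} = - 4 H$
$k{\left(m \right)} = 36 + 6 m$ ($k{\left(m \right)} = \left(6 + m\right) 6 = 36 + 6 m$)
$\left(k{\left(S{\left(X{\left(4 \right)} \right)} \right)} + 6 v{\left(-2,1 \right)} \left(-3\right)\right) \left(-114\right) = \left(\left(36 + 6 \left(\left(-4\right) \left(-10\right)\right)\right) + 6 \left(-2\right) \left(-3\right)\right) \left(-114\right) = \left(\left(36 + 6 \cdot 40\right) - -36\right) \left(-114\right) = \left(\left(36 + 240\right) + 36\right) \left(-114\right) = \left(276 + 36\right) \left(-114\right) = 312 \left(-114\right) = -35568$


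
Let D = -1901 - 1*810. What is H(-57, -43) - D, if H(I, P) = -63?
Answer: 2648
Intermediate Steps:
D = -2711 (D = -1901 - 810 = -2711)
H(-57, -43) - D = -63 - 1*(-2711) = -63 + 2711 = 2648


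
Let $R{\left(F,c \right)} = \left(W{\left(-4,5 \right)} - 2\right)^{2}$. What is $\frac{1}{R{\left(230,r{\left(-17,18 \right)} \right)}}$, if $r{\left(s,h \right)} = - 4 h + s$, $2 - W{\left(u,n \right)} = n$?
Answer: $\frac{1}{25} \approx 0.04$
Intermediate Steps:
$W{\left(u,n \right)} = 2 - n$
$r{\left(s,h \right)} = s - 4 h$
$R{\left(F,c \right)} = 25$ ($R{\left(F,c \right)} = \left(\left(2 - 5\right) - 2\right)^{2} = \left(-3 - 2\right)^{2} = \left(-5\right)^{2} = 25$)
$\frac{1}{R{\left(230,r{\left(-17,18 \right)} \right)}} = \frac{1}{25}$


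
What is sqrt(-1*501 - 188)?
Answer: I*sqrt(689) ≈ 26.249*I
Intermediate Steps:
sqrt(-1*501 - 188) = sqrt(-501 - 188) = sqrt(-689) = I*sqrt(689)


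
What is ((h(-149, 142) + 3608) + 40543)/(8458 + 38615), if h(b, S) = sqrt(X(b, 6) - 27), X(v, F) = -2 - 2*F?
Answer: 14717/15691 + I*sqrt(41)/47073 ≈ 0.93793 + 0.00013603*I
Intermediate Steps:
h(b, S) = I*sqrt(41) (h(b, S) = sqrt((-2 - 2*6) - 27) = sqrt((-2 - 12) - 27) = sqrt(-14 - 27) = sqrt(-41) = I*sqrt(41))
((h(-149, 142) + 3608) + 40543)/(8458 + 38615) = ((I*sqrt(41) + 3608) + 40543)/(8458 + 38615) = ((3608 + I*sqrt(41)) + 40543)/47073 = (44151 + I*sqrt(41))*(1/47073) = 14717/15691 + I*sqrt(41)/47073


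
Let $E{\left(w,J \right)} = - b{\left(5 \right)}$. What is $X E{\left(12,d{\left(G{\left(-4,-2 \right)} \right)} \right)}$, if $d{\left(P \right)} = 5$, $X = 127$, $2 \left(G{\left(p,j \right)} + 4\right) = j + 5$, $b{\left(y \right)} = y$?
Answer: $-635$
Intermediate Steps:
$G{\left(p,j \right)} = - \frac{3}{2} + \frac{j}{2}$ ($G{\left(p,j \right)} = -4 + \frac{j + 5}{2} = -4 + \frac{5 + j}{2} = -4 + \left(\frac{5}{2} + \frac{j}{2}\right) = - \frac{3}{2} + \frac{j}{2}$)
$E{\left(w,J \right)} = -5$ ($E{\left(w,J \right)} = \left(-1\right) 5 = -5$)
$X E{\left(12,d{\left(G{\left(-4,-2 \right)} \right)} \right)} = 127 \left(-5\right) = -635$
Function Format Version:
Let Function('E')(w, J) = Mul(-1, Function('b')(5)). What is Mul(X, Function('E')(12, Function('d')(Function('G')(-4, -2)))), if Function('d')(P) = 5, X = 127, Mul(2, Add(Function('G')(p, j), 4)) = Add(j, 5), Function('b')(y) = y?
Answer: -635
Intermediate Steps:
Function('G')(p, j) = Add(Rational(-3, 2), Mul(Rational(1, 2), j)) (Function('G')(p, j) = Add(-4, Mul(Rational(1, 2), Add(j, 5))) = Add(-4, Mul(Rational(1, 2), Add(5, j))) = Add(-4, Add(Rational(5, 2), Mul(Rational(1, 2), j))) = Add(Rational(-3, 2), Mul(Rational(1, 2), j)))
Function('E')(w, J) = -5 (Function('E')(w, J) = Mul(-1, 5) = -5)
Mul(X, Function('E')(12, Function('d')(Function('G')(-4, -2)))) = Mul(127, -5) = -635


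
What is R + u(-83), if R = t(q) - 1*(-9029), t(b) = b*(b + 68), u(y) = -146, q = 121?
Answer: 31752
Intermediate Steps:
t(b) = b*(68 + b)
R = 31898 (R = 121*(68 + 121) - 1*(-9029) = 121*189 + 9029 = 22869 + 9029 = 31898)
R + u(-83) = 31898 - 146 = 31752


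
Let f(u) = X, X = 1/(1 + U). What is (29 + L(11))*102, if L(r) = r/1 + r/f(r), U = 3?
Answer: 8568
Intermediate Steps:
X = 1/4 (X = 1/(1 + 3) = 1/4 ≈ 0.25000)
f(u) = 1/4
L(r) = 5*r (L(r) = r/1 + r/(1/4) = r*1 + r*4 = r + 4*r = 5*r)
(29 + L(11))*102 = (29 + 5*11)*102 = (29 + 55)*102 = 84*102 = 8568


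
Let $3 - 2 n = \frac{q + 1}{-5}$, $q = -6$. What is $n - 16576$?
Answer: $-16575$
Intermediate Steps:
$n = 1$ ($n = \frac{3}{2} - \frac{\frac{1}{-5} \left(-6 + 1\right)}{2} = \frac{3}{2} - \frac{\left(- \frac{1}{5}\right) \left(-5\right)}{2} = \frac{3}{2} - \frac{1}{2} = 1$)
$n - 16576 = 1 - 16576 = -16575$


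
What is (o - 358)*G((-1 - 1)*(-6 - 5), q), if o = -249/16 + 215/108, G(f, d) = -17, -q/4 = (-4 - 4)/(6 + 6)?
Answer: 2728823/432 ≈ 6316.7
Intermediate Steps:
q = 8/3 (q = -4*(-4 - 4)/(6 + 6) = -(-32)/12 = -4*(-2/3) = 8/3 ≈ 2.6667)
o = -5863/432 (o = -249*1/16 + 215*(1/108) = -249/16 + 215/108 = -5863/432 ≈ -13.572)
(o - 358)*G((-1 - 1)*(-6 - 5), q) = (-5863/432 - 358)*(-17) = -160519/432*(-17) = 2728823/432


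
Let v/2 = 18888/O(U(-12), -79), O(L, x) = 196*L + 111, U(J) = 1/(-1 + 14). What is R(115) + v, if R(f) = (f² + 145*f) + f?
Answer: 49685673/1639 ≈ 30315.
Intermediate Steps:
U(J) = 1/13
O(L, x) = 111 + 196*L
v = 491088/1639 (v = 2*(18888/(111 + 196*(1/13))) = 2*(18888/(111 + 196/13)) = 2*(18888/(1639/13)) = 2*(18888*(13/1639)) = 2*(245544/1639) = 491088/1639 ≈ 299.63)
R(f) = f² + 146*f
R(115) + v = 115*(146 + 115) + 491088/1639 = 115*261 + 491088/1639 = 30015 + 491088/1639 = 49685673/1639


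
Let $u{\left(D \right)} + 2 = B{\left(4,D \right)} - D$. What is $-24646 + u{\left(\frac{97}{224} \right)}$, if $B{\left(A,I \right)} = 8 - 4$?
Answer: $- \frac{5520353}{224} \approx -24644.0$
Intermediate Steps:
$B{\left(A,I \right)} = 4$
$u{\left(D \right)} = 2 - D$ ($u{\left(D \right)} = -2 - \left(-4 + D\right) = 2 - D$)
$-24646 + u{\left(\frac{97}{224} \right)} = -24646 + \left(2 - \frac{97}{224}\right) = -24646 + \frac{351}{224} = - \frac{5520353}{224}$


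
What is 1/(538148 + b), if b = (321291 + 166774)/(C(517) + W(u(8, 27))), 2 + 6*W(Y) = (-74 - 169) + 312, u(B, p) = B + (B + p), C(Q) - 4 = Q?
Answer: 3193/1721234954 ≈ 1.8551e-6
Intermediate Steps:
C(Q) = 4 + Q
u(B, p) = p + 2*B
W(Y) = 67/6 (W(Y) = -1/3 + ((-74 - 169) + 312)/6 = -1/3 + (-243 + 312)/6 = -1/3 + (1/6)*69 = -1/3 + 23/2 = 67/6)
b = 2928390/3193 (b = (321291 + 166774)/((4 + 517) + 67/6) = 488065/(521 + 67/6) = 488065/(3193/6) = 488065*(6/3193) = 2928390/3193 ≈ 917.13)
1/(538148 + b) = 1/(538148 + 2928390/3193) = 1/(1721234954/3193) = 3193/1721234954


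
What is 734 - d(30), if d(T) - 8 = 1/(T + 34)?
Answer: 46463/64 ≈ 725.98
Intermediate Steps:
d(T) = 8 + 1/(34 + T) (d(T) = 8 + 1/(T + 34) = 8 + 1/(34 + T))
734 - d(30) = 734 - (273 + 8*30)/(34 + 30) = 734 - (273 + 240)/64 = 734 - 513/64 = 46463/64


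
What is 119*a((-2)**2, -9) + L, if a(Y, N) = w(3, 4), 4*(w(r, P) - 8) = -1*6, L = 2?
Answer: 1551/2 ≈ 775.50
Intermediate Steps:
w(r, P) = 13/2 (w(r, P) = 8 + (-1*6)/4 = 8 + (1/4)*(-6) = 8 - 3/2 = 13/2)
a(Y, N) = 13/2
119*a((-2)**2, -9) + L = 119*(13/2) + 2 = 1547/2 + 2 = 1551/2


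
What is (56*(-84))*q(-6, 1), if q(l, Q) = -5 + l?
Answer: 51744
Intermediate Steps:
(56*(-84))*q(-6, 1) = (56*(-84))*(-5 - 6) = -4704*(-11) = 51744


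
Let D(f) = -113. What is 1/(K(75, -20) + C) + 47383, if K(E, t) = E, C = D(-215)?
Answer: 1800553/38 ≈ 47383.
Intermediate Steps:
C = -113
1/(K(75, -20) + C) + 47383 = 1/(75 - 113) + 47383 = 1/(-38) + 47383 = -1/38 + 47383 = 1800553/38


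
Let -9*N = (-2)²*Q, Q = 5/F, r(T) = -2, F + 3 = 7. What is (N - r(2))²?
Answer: 169/81 ≈ 2.0864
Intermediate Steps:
F = 4 (F = -3 + 7 = 4)
Q = 5/4 ≈ 1.2500
N = -5/9 (N = -(-2)²*5/(9*4) = -4*5/(9*4) = -⅑*5 = -5/9 ≈ -0.55556)
(N - r(2))² = (-5/9 - 1*(-2))² = (-5/9 + 2)² = (13/9)² = 169/81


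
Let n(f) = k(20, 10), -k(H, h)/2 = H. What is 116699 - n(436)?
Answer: 116739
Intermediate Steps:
k(H, h) = -2*H
n(f) = -40 (n(f) = -2*20 = -40)
116699 - n(436) = 116699 - 1*(-40) = 116699 + 40 = 116739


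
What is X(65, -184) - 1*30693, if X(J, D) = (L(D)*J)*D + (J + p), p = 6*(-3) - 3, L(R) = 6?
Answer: -102409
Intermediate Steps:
p = -21 (p = -18 - 3 = -21)
X(J, D) = -21 + J + 6*D*J (X(J, D) = (6*J)*D + (J - 21) = 6*D*J + (-21 + J) = -21 + J + 6*D*J)
X(65, -184) - 1*30693 = (-21 + 65 + 6*(-184)*65) - 1*30693 = (-21 + 65 - 71760) - 30693 = -71716 - 30693 = -102409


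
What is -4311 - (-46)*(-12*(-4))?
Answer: -2103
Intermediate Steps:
-4311 - (-46)*(-12*(-4)) = -4311 - (-46)*48 = -4311 - 1*(-2208) = -4311 + 2208 = -2103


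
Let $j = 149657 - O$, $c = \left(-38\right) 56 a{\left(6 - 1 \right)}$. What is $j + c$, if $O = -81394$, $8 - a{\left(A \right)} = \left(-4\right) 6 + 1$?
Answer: $165083$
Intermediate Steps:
$a{\left(A \right)} = 31$ ($a{\left(A \right)} = 8 - \left(\left(-4\right) 6 + 1\right) = 8 - \left(-24 + 1\right) = 8 - -23 = 8 + 23 = 31$)
$c = -65968$ ($c = \left(-38\right) 56 \cdot 31 = \left(-2128\right) 31 = -65968$)
$j = 231051$ ($j = 149657 - -81394 = 149657 + 81394 = 231051$)
$j + c = 231051 - 65968 = 165083$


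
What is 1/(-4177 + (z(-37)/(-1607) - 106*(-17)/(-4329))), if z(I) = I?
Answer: -6956703/29060884072 ≈ -0.00023938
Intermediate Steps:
1/(-4177 + (z(-37)/(-1607) - 106*(-17)/(-4329))) = 1/(-4177 + (-37/(-1607) - 106*(-17)/(-4329))) = 1/(-4177 + (-37*(-1/1607) + 1802*(-1/4329))) = 1/(-4177 + (37/1607 - 1802/4329)) = 1/(-4177 - 2735641/6956703) = 1/(-29060884072/6956703) = -6956703/29060884072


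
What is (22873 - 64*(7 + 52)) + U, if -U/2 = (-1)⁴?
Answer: 19095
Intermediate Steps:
U = -2 (U = -2*(-1)⁴ = -2*1 = -2)
(22873 - 64*(7 + 52)) + U = (22873 - 64*(7 + 52)) - 2 = (22873 - 64*59) - 2 = (22873 - 3776) - 2 = 19097 - 2 = 19095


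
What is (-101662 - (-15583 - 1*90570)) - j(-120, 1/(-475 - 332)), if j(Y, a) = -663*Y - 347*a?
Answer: -60581030/807 ≈ -75069.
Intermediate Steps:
(-101662 - (-15583 - 1*90570)) - j(-120, 1/(-475 - 332)) = (-101662 - (-15583 - 1*90570)) - (-663*(-120) - 347/(-475 - 332)) = (-101662 - (-15583 - 90570)) - (79560 - 347/(-807)) = (-101662 - 1*(-106153)) - (79560 - 347*(-1/807)) = (-101662 + 106153) - (79560 + 347/807) = 4491 - 1*64205267/807 = 4491 - 64205267/807 = -60581030/807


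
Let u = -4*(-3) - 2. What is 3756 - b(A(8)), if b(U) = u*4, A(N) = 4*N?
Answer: 3716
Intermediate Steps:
u = 10 (u = 12 - 2 = 10)
b(U) = 40 (b(U) = 10*4 = 40)
3756 - b(A(8)) = 3756 - 1*40 = 3756 - 40 = 3716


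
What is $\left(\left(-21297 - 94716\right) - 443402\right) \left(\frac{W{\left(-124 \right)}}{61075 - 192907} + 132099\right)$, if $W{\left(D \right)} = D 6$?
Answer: $- \frac{405922621674770}{5493} \approx -7.3898 \cdot 10^{10}$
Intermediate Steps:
$W{\left(D \right)} = 6 D$
$\left(\left(-21297 - 94716\right) - 443402\right) \left(\frac{W{\left(-124 \right)}}{61075 - 192907} + 132099\right) = \left(\left(-21297 - 94716\right) - 443402\right) \left(\frac{6 \left(-124\right)}{61075 - 192907} + 132099\right) = \left(\left(-21297 - 94716\right) - 443402\right) \left(- \frac{744}{-131832} + 132099\right) = \left(-116013 - 443402\right) \left(\left(-744\right) \left(- \frac{1}{131832}\right) + 132099\right) = - 559415 \left(\frac{31}{5493} + 132099\right) = \left(-559415\right) \frac{725619838}{5493} = - \frac{405922621674770}{5493}$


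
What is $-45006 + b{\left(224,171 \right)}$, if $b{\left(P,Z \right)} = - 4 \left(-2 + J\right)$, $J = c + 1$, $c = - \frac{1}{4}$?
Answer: $-45001$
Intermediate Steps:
$c = - \frac{1}{4}$ ($c = \left(-1\right) \frac{1}{4} = - \frac{1}{4} \approx -0.25$)
$J = \frac{3}{4}$ ($J = - \frac{1}{4} + 1 = \frac{3}{4} \approx 0.75$)
$b{\left(P,Z \right)} = 5$ ($b{\left(P,Z \right)} = - 4 \left(-2 + \frac{3}{4}\right) = \left(-4\right) \left(- \frac{5}{4}\right) = 5$)
$-45006 + b{\left(224,171 \right)} = -45006 + 5 = -45001$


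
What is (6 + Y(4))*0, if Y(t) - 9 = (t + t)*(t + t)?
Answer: 0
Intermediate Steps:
Y(t) = 9 + 4*t**2 (Y(t) = 9 + (t + t)*(t + t) = 9 + (2*t)*(2*t) = 9 + 4*t**2)
(6 + Y(4))*0 = (6 + (9 + 4*4**2))*0 = (6 + (9 + 4*16))*0 = (6 + (9 + 64))*0 = (6 + 73)*0 = 79*0 = 0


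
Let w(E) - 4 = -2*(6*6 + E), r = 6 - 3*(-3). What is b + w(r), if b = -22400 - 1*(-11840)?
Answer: -10658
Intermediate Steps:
r = 15 (r = 6 + 9 = 15)
w(E) = -68 - 2*E (w(E) = 4 - 2*(6*6 + E) = 4 - 2*(36 + E) = 4 + (-72 - 2*E) = -68 - 2*E)
b = -10560 (b = -22400 + 11840 = -10560)
b + w(r) = -10560 + (-68 - 2*15) = -10560 + (-68 - 30) = -10560 - 98 = -10658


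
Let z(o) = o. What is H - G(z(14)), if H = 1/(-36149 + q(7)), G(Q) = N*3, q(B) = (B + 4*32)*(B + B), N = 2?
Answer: -205555/34259 ≈ -6.0000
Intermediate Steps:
q(B) = 2*B*(128 + B) (q(B) = (B + 128)*(2*B) = (128 + B)*(2*B) = 2*B*(128 + B))
G(Q) = 6 (G(Q) = 2*3 = 6)
H = -1/34259 (H = 1/(-36149 + 2*7*(128 + 7)) = 1/(-36149 + 2*7*135) = 1/(-36149 + 1890) = 1/(-34259) = -1/34259 ≈ -2.9189e-5)
H - G(z(14)) = -1/34259 - 1*6 = -1/34259 - 6 = -205555/34259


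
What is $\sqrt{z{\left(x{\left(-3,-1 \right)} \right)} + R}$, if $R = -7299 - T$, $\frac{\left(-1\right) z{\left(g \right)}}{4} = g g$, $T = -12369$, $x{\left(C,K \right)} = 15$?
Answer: $\sqrt{4170} \approx 64.576$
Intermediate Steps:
$z{\left(g \right)} = - 4 g^{2}$ ($z{\left(g \right)} = - 4 g g = - 4 g^{2}$)
$R = 5070$ ($R = -7299 - -12369 = -7299 + 12369 = 5070$)
$\sqrt{z{\left(x{\left(-3,-1 \right)} \right)} + R} = \sqrt{- 4 \cdot 15^{2} + 5070} = \sqrt{\left(-4\right) 225 + 5070} = \sqrt{-900 + 5070} = \sqrt{4170}$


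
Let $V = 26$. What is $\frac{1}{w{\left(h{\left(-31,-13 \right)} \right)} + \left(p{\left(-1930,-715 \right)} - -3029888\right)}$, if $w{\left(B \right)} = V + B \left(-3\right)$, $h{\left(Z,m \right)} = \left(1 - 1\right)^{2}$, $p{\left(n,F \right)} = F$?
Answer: $\frac{1}{3029199} \approx 3.3012 \cdot 10^{-7}$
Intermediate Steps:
$h{\left(Z,m \right)} = 0$ ($h{\left(Z,m \right)} = 0^{2} = 0$)
$w{\left(B \right)} = 26 - 3 B$ ($w{\left(B \right)} = 26 + B \left(-3\right) = 26 - 3 B$)
$\frac{1}{w{\left(h{\left(-31,-13 \right)} \right)} + \left(p{\left(-1930,-715 \right)} - -3029888\right)} = \frac{1}{\left(26 - 0\right) - -3029173} = \frac{1}{\left(26 + 0\right) + \left(-715 + 3029888\right)} = \frac{1}{26 + 3029173} = \frac{1}{3029199}$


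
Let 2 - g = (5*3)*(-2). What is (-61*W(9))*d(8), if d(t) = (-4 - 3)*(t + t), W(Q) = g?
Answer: 218624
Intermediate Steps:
g = 32 (g = 2 - 5*3*(-2) = 2 - 15*(-2) = 2 - 1*(-30) = 2 + 30 = 32)
W(Q) = 32
d(t) = -14*t
(-61*W(9))*d(8) = (-61*32)*(-14*8) = -1952*(-112) = 218624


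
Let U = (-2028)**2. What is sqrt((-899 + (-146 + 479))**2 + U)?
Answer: 2*sqrt(1108285) ≈ 2105.5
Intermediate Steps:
U = 4112784
sqrt((-899 + (-146 + 479))**2 + U) = sqrt((-899 + (-146 + 479))**2 + 4112784) = sqrt((-899 + 333)**2 + 4112784) = sqrt((-566)**2 + 4112784) = sqrt(320356 + 4112784) = sqrt(4433140) = 2*sqrt(1108285)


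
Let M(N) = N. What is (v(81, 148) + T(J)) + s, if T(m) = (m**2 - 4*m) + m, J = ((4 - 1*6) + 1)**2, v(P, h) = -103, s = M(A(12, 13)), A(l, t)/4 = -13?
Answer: -157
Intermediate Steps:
A(l, t) = -52 (A(l, t) = 4*(-13) = -52)
s = -52
J = 1 (J = ((4 - 6) + 1)**2 = (-2 + 1)**2 = (-1)**2 = 1)
T(m) = m**2 - 3*m
(v(81, 148) + T(J)) + s = (-103 + 1*(-3 + 1)) - 52 = (-103 + 1*(-2)) - 52 = (-103 - 2) - 52 = -105 - 52 = -157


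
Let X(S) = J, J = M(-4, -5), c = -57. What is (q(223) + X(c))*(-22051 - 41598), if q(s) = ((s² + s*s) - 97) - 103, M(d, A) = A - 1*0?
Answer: -6317354197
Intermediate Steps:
M(d, A) = A (M(d, A) = A + 0 = A)
J = -5
X(S) = -5
q(s) = -200 + 2*s² (q(s) = ((s² + s²) - 97) - 103 = (2*s² - 97) - 103 = (-97 + 2*s²) - 103 = -200 + 2*s²)
(q(223) + X(c))*(-22051 - 41598) = ((-200 + 2*223²) - 5)*(-22051 - 41598) = ((-200 + 2*49729) - 5)*(-63649) = ((-200 + 99458) - 5)*(-63649) = (99258 - 5)*(-63649) = 99253*(-63649) = -6317354197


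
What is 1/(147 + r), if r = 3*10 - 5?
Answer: 1/172 ≈ 0.0058140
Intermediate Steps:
r = 25 (r = 30 - 5 = 25)
1/(147 + r) = 1/(147 + 25) = 1/172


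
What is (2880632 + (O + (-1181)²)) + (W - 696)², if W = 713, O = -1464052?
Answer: 2811630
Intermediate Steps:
(2880632 + (O + (-1181)²)) + (W - 696)² = (2880632 + (-1464052 + (-1181)²)) + (713 - 696)² = (2880632 + (-1464052 + 1394761)) + 17² = (2880632 - 69291) + 289 = 2811341 + 289 = 2811630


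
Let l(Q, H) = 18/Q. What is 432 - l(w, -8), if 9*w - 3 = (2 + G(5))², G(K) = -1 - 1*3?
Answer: 2862/7 ≈ 408.86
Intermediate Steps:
G(K) = -4 (G(K) = -1 - 3 = -4)
w = 7/9 (w = ⅓ + (2 - 4)²/9 = ⅓ + (⅑)*(-2)² = ⅓ + (⅑)*4 = ⅓ + 4/9 = 7/9 ≈ 0.77778)
432 - l(w, -8) = 432 - 18/7/9 = 432 - 18*9/7 = 432 - 1*162/7 = 432 - 162/7 = 2862/7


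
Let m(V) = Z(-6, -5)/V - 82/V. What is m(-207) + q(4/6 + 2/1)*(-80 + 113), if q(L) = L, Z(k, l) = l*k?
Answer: 18268/207 ≈ 88.251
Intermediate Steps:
Z(k, l) = k*l
m(V) = -52/V (m(V) = (-6*(-5))/V - 82/V = 30/V - 82/V = -52/V)
m(-207) + q(4/6 + 2/1)*(-80 + 113) = -52/(-207) + (4/6 + 2/1)*(-80 + 113) = -52*(-1/207) + (4*(1/6) + 2*1)*33 = 52/207 + (2/3 + 2)*33 = 52/207 + (8/3)*33 = 52/207 + 88 = 18268/207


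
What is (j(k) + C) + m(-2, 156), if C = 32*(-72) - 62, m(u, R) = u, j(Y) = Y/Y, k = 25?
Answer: -2367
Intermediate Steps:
j(Y) = 1
C = -2366 (C = -2304 - 62 = -2366)
(j(k) + C) + m(-2, 156) = (1 - 2366) - 2 = -2365 - 2 = -2367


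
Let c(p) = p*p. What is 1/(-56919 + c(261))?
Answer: 1/11202 ≈ 8.9270e-5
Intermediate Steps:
c(p) = p²
1/(-56919 + c(261)) = 1/(-56919 + 261²) = 1/(-56919 + 68121) = 1/11202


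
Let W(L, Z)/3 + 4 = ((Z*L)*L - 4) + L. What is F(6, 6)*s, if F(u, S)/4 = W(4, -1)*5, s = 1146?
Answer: -1375200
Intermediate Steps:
W(L, Z) = -24 + 3*L + 3*Z*L² (W(L, Z) = -12 + 3*(((Z*L)*L - 4) + L) = -12 + 3*(((L*Z)*L - 4) + L) = -12 + 3*((Z*L² - 4) + L) = -12 + 3*((-4 + Z*L²) + L) = -12 + 3*(-4 + L + Z*L²) = -12 + (-12 + 3*L + 3*Z*L²) = -24 + 3*L + 3*Z*L²)
F(u, S) = -1200 (F(u, S) = 4*((-24 + 3*4 + 3*(-1)*4²)*5) = 4*((-24 + 12 + 3*(-1)*16)*5) = 4*((-24 + 12 - 48)*5) = 4*(-60*5) = 4*(-300) = -1200)
F(6, 6)*s = -1200*1146 = -1375200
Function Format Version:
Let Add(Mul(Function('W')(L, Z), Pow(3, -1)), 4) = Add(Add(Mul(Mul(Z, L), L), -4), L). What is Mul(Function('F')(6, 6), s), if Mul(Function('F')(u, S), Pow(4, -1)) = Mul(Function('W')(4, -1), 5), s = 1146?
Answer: -1375200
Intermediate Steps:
Function('W')(L, Z) = Add(-24, Mul(3, L), Mul(3, Z, Pow(L, 2))) (Function('W')(L, Z) = Add(-12, Mul(3, Add(Add(Mul(Mul(Z, L), L), -4), L))) = Add(-12, Mul(3, Add(Add(Mul(Mul(L, Z), L), -4), L))) = Add(-12, Mul(3, Add(Add(Mul(Z, Pow(L, 2)), -4), L))) = Add(-12, Mul(3, Add(Add(-4, Mul(Z, Pow(L, 2))), L))) = Add(-12, Mul(3, Add(-4, L, Mul(Z, Pow(L, 2))))) = Add(-12, Add(-12, Mul(3, L), Mul(3, Z, Pow(L, 2)))) = Add(-24, Mul(3, L), Mul(3, Z, Pow(L, 2))))
Function('F')(u, S) = -1200 (Function('F')(u, S) = Mul(4, Mul(Add(-24, Mul(3, 4), Mul(3, -1, Pow(4, 2))), 5)) = Mul(4, Mul(Add(-24, 12, Mul(3, -1, 16)), 5)) = Mul(4, Mul(Add(-24, 12, -48), 5)) = Mul(4, Mul(-60, 5)) = Mul(4, -300) = -1200)
Mul(Function('F')(6, 6), s) = Mul(-1200, 1146) = -1375200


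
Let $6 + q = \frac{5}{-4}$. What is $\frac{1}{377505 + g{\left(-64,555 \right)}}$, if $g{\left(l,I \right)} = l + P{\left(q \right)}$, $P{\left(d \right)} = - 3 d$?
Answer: $\frac{4}{1509851} \approx 2.6493 \cdot 10^{-6}$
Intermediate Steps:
$q = - \frac{29}{4}$ ($q = -6 + \frac{5}{-4} = -6 + 5 \left(- \frac{1}{4}\right) = -6 - \frac{5}{4} = - \frac{29}{4} \approx -7.25$)
$g{\left(l,I \right)} = \frac{87}{4} + l$ ($g{\left(l,I \right)} = l - - \frac{87}{4} = l + \frac{87}{4} = \frac{87}{4} + l$)
$\frac{1}{377505 + g{\left(-64,555 \right)}} = \frac{1}{377505 + \left(\frac{87}{4} - 64\right)} = \frac{1}{377505 - \frac{169}{4}} = \frac{1}{\frac{1509851}{4}} = \frac{4}{1509851}$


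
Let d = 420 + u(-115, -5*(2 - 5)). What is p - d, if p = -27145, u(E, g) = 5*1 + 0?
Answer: -27570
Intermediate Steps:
u(E, g) = 5 (u(E, g) = 5 + 0 = 5)
d = 425 (d = 420 + 5 = 425)
p - d = -27145 - 1*425 = -27145 - 425 = -27570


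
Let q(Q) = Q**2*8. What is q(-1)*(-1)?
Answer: -8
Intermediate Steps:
q(Q) = 8*Q**2
q(-1)*(-1) = (8*(-1)**2)*(-1) = (8*1)*(-1) = 8*(-1) = -8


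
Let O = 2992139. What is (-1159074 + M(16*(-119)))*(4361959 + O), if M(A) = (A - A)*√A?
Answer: -8523943785252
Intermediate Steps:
M(A) = 0 (M(A) = 0*√A = 0)
(-1159074 + M(16*(-119)))*(4361959 + O) = (-1159074 + 0)*(4361959 + 2992139) = -1159074*7354098 = -8523943785252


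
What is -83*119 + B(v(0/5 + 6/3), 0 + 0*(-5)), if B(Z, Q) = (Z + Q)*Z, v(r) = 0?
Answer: -9877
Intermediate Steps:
B(Z, Q) = Z*(Q + Z) (B(Z, Q) = (Q + Z)*Z = Z*(Q + Z))
-83*119 + B(v(0/5 + 6/3), 0 + 0*(-5)) = -83*119 + 0*((0 + 0*(-5)) + 0) = -9877 + 0*((0 + 0) + 0) = -9877 + 0*(0 + 0) = -9877 + 0*0 = -9877 + 0 = -9877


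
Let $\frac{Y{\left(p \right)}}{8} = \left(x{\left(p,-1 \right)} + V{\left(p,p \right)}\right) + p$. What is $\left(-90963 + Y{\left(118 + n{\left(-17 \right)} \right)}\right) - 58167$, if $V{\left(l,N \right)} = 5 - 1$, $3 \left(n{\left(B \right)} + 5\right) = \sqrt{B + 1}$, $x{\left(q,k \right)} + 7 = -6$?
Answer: $-148298 + \frac{32 i}{3} \approx -1.483 \cdot 10^{5} + 10.667 i$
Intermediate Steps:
$x{\left(q,k \right)} = -13$ ($x{\left(q,k \right)} = -7 - 6 = -13$)
$n{\left(B \right)} = -5 + \frac{\sqrt{1 + B}}{3}$ ($n{\left(B \right)} = -5 + \frac{\sqrt{B + 1}}{3} = -5 + \frac{\sqrt{1 + B}}{3}$)
$V{\left(l,N \right)} = 4$ ($V{\left(l,N \right)} = 5 - 1 = 4$)
$Y{\left(p \right)} = -72 + 8 p$ ($Y{\left(p \right)} = 8 \left(\left(-13 + 4\right) + p\right) = 8 \left(-9 + p\right) = -72 + 8 p$)
$\left(-90963 + Y{\left(118 + n{\left(-17 \right)} \right)}\right) - 58167 = \left(-90963 - \left(72 - 8 \left(118 - \left(5 - \frac{\sqrt{1 - 17}}{3}\right)\right)\right)\right) - 58167 = \left(-90963 - \left(72 - 8 \left(118 - \left(5 - \frac{\sqrt{-16}}{3}\right)\right)\right)\right) - 58167 = \left(-90963 - \left(72 - 8 \left(118 - \left(5 - \frac{4 i}{3}\right)\right)\right)\right) - 58167 = \left(-90963 - \left(72 - 8 \left(113 + \frac{4 i}{3}\right)\right)\right) - 58167 = \left(-90963 + \left(-72 + \left(904 + \frac{32 i}{3}\right)\right)\right) - 58167 = \left(-90963 + \left(832 + \frac{32 i}{3}\right)\right) - 58167 = \left(-90131 + \frac{32 i}{3}\right) - 58167 = -148298 + \frac{32 i}{3}$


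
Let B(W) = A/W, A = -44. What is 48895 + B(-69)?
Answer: 3373799/69 ≈ 48896.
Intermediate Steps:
B(W) = -44/W
48895 + B(-69) = 48895 - 44/(-69) = 48895 - 44*(-1/69) = 48895 + 44/69 = 3373799/69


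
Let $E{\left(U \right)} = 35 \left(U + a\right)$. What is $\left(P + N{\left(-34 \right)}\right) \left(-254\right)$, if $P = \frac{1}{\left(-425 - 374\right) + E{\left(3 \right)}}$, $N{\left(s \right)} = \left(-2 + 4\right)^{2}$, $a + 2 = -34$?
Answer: $- \frac{992505}{977} \approx -1015.9$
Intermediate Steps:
$a = -36$ ($a = -2 - 34 = -36$)
$N{\left(s \right)} = 4$ ($N{\left(s \right)} = 2^{2} = 4$)
$E{\left(U \right)} = -1260 + 35 U$ ($E{\left(U \right)} = 35 \left(U - 36\right) = 35 \left(-36 + U\right) = -1260 + 35 U$)
$P = - \frac{1}{1954}$ ($P = \frac{1}{\left(-425 - 374\right) + \left(-1260 + 35 \cdot 3\right)} = \frac{1}{\left(-425 - 374\right) + \left(-1260 + 105\right)} = \frac{1}{-799 - 1155} = \frac{1}{-1954} = - \frac{1}{1954} \approx -0.00051177$)
$\left(P + N{\left(-34 \right)}\right) \left(-254\right) = \left(- \frac{1}{1954} + 4\right) \left(-254\right) = \frac{7815}{1954} \left(-254\right) = - \frac{992505}{977}$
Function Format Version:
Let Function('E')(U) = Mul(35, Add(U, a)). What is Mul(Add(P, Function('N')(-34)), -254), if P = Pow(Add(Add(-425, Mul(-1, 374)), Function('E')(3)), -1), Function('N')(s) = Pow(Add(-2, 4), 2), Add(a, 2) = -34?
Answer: Rational(-992505, 977) ≈ -1015.9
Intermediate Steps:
a = -36 (a = Add(-2, -34) = -36)
Function('N')(s) = 4 (Function('N')(s) = Pow(2, 2) = 4)
Function('E')(U) = Add(-1260, Mul(35, U)) (Function('E')(U) = Mul(35, Add(U, -36)) = Mul(35, Add(-36, U)) = Add(-1260, Mul(35, U)))
P = Rational(-1, 1954) (P = Pow(Add(Add(-425, Mul(-1, 374)), Add(-1260, Mul(35, 3))), -1) = Pow(Add(Add(-425, -374), Add(-1260, 105)), -1) = Pow(Add(-799, -1155), -1) = Pow(-1954, -1) = Rational(-1, 1954) ≈ -0.00051177)
Mul(Add(P, Function('N')(-34)), -254) = Mul(Add(Rational(-1, 1954), 4), -254) = Mul(Rational(7815, 1954), -254) = Rational(-992505, 977)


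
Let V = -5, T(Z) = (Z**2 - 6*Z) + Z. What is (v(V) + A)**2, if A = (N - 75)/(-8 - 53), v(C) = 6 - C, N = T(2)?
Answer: 565504/3721 ≈ 151.98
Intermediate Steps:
T(Z) = Z**2 - 5*Z
N = -6 (N = 2*(-5 + 2) = 2*(-3) = -6)
A = 81/61 (A = (-6 - 75)/(-8 - 53) = -81/(-61) = -81*(-1/61) = 81/61 ≈ 1.3279)
(v(V) + A)**2 = ((6 - 1*(-5)) + 81/61)**2 = ((6 + 5) + 81/61)**2 = (11 + 81/61)**2 = (752/61)**2 = 565504/3721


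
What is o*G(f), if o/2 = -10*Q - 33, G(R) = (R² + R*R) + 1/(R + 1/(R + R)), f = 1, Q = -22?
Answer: 2992/3 ≈ 997.33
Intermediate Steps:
G(R) = 1/(R + 1/(2*R)) + 2*R² (G(R) = (R² + R²) + 1/(R + 1/(2*R)) = 2*R² + 1/(R + 1/(2*R)) = 1/(R + 1/(2*R)) + 2*R²)
o = 374 (o = 2*(-10*(-22) - 33) = 2*(220 - 33) = 2*187 = 374)
o*G(f) = 374*(2*1*(1 + 1 + 2*1³)/(1 + 2*1²)) = 374*(2*1*(1 + 1 + 2*1)/(1 + 2*1)) = 374*(2*1*(1 + 1 + 2)/(1 + 2)) = 374*(2*1*4/3) = 374*(2*1*(⅓)*4) = 374*(8/3) = 2992/3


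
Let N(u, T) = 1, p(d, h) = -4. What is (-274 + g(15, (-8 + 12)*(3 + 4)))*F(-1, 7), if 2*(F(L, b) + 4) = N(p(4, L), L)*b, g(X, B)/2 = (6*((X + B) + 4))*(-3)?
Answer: 983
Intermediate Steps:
g(X, B) = -144 - 36*B - 36*X (g(X, B) = 2*((6*((X + B) + 4))*(-3)) = 2*((6*((B + X) + 4))*(-3)) = 2*((6*(4 + B + X))*(-3)) = 2*((24 + 6*B + 6*X)*(-3)) = 2*(-72 - 18*B - 18*X) = -144 - 36*B - 36*X)
F(L, b) = -4 + b/2 (F(L, b) = -4 + (1*b)/2 = -4 + b/2)
(-274 + g(15, (-8 + 12)*(3 + 4)))*F(-1, 7) = (-274 + (-144 - 36*(-8 + 12)*(3 + 4) - 36*15))*(-4 + (½)*7) = (-274 + (-144 - 144*7 - 540))*(-4 + 7/2) = (-274 + (-144 - 36*28 - 540))*(-½) = (-274 + (-144 - 1008 - 540))*(-½) = (-274 - 1692)*(-½) = -1966*(-½) = 983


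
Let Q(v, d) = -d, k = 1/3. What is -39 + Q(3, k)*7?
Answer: -124/3 ≈ -41.333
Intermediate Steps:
k = ⅓ ≈ 0.33333
-39 + Q(3, k)*7 = -39 - 1*⅓*7 = -39 - ⅓*7 = -39 - 7/3 = -124/3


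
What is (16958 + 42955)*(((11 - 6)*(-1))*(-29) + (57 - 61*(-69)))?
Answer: 264276243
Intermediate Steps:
(16958 + 42955)*(((11 - 6)*(-1))*(-29) + (57 - 61*(-69))) = 59913*((5*(-1))*(-29) + (57 + 4209)) = 59913*(-5*(-29) + 4266) = 59913*(145 + 4266) = 59913*4411 = 264276243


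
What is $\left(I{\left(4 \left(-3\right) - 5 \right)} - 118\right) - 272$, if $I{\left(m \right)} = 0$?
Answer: $-390$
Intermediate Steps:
$\left(I{\left(4 \left(-3\right) - 5 \right)} - 118\right) - 272 = \left(0 - 118\right) - 272 = -118 - 272 = -390$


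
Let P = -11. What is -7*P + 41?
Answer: 118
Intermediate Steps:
-7*P + 41 = -7*(-11) + 41 = 77 + 41 = 118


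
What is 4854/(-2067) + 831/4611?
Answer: -43321/19981 ≈ -2.1681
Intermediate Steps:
4854/(-2067) + 831/4611 = 4854*(-1/2067) + 831*(1/4611) = -1618/689 + 277/1537 = -43321/19981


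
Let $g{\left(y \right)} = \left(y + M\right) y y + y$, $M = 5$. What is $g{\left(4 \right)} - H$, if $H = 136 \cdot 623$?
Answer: $-84580$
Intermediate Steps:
$g{\left(y \right)} = y + y^{2} \left(5 + y\right)$ ($g{\left(y \right)} = \left(y + 5\right) y y + y = \left(5 + y\right) y y + y = y \left(5 + y\right) y + y = y^{2} \left(5 + y\right) + y = y + y^{2} \left(5 + y\right)$)
$H = 84728$
$g{\left(4 \right)} - H = 4 \left(1 + 4^{2} + 5 \cdot 4\right) - 84728 = 4 \left(1 + 16 + 20\right) - 84728 = 4 \cdot 37 - 84728 = 148 - 84728 = -84580$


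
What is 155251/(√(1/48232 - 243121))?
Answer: -310502*I*√141394665152118/11726212071 ≈ -314.86*I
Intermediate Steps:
155251/(√(1/48232 - 243121)) = 155251/(√(-11726212071/48232)) = 155251/((I*√141394665152118/24116)) = 155251*(-2*I*√141394665152118/11726212071) = -310502*I*√141394665152118/11726212071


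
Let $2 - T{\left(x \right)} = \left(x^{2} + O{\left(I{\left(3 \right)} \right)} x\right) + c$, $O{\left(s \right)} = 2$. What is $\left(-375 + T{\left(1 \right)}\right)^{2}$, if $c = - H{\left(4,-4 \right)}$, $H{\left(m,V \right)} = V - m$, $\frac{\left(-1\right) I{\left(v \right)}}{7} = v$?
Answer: $147456$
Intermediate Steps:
$I{\left(v \right)} = - 7 v$
$c = 8$ ($c = - (-4 - 4) = \left(-1\right) \left(-8\right) = 8$)
$T{\left(x \right)} = -6 - x^{2} - 2 x$ ($T{\left(x \right)} = 2 - \left(\left(x^{2} + 2 x\right) + 8\right) = 2 - \left(8 + x^{2} + 2 x\right) = -6 - x^{2} - 2 x$)
$\left(-375 + T{\left(1 \right)}\right)^{2} = \left(-375 - 9\right)^{2} = \left(-384\right)^{2} = 147456$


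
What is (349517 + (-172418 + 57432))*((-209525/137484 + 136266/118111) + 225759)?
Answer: 95531063363333724115/1804263636 ≈ 5.2947e+10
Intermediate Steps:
(349517 + (-172418 + 57432))*((-209525/137484 + 136266/118111) + 225759) = (349517 - 114986)*((-209525*1/137484 + 136266*(1/118111)) + 225759) = 234531*((-209525/137484 + 136266/118111) + 225759) = 234531*(-6012812531/16238372724 + 225759) = 234531*(3665952774984985/16238372724) = 95531063363333724115/1804263636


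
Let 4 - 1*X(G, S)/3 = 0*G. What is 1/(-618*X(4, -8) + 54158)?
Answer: 1/46742 ≈ 2.1394e-5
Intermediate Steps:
X(G, S) = 12 (X(G, S) = 12 - 0*G = 12 - 3*0 = 12 + 0 = 12)
1/(-618*X(4, -8) + 54158) = 1/(-618*12 + 54158) = 1/(-7416 + 54158) = 1/46742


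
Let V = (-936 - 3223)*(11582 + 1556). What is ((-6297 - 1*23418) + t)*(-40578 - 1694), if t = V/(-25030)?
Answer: 14565356737088/12515 ≈ 1.1638e+9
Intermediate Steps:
V = -54640942 (V = -4159*13138 = -54640942)
t = 27320471/12515 (t = -54640942/(-25030) = -54640942*(-1/25030) = 27320471/12515 ≈ 2183.0)
((-6297 - 1*23418) + t)*(-40578 - 1694) = ((-6297 - 1*23418) + 27320471/12515)*(-40578 - 1694) = ((-6297 - 23418) + 27320471/12515)*(-42272) = (-29715 + 27320471/12515)*(-42272) = -344562754/12515*(-42272) = 14565356737088/12515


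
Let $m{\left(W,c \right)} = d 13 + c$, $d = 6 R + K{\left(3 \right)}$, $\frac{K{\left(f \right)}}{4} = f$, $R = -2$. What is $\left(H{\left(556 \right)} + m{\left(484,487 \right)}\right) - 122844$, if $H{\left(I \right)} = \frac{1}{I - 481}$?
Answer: $- \frac{9176774}{75} \approx -1.2236 \cdot 10^{5}$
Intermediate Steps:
$K{\left(f \right)} = 4 f$
$d = 0$ ($d = 6 \left(-2\right) + 4 \cdot 3 = -12 + 12 = 0$)
$m{\left(W,c \right)} = c$ ($m{\left(W,c \right)} = 0 \cdot 13 + c = 0 + c = c$)
$H{\left(I \right)} = \frac{1}{-481 + I}$
$\left(H{\left(556 \right)} + m{\left(484,487 \right)}\right) - 122844 = \left(\frac{1}{-481 + 556} + 487\right) - 122844 = \left(\frac{1}{75} + 487\right) - 122844 = \frac{36526}{75} - 122844 = - \frac{9176774}{75}$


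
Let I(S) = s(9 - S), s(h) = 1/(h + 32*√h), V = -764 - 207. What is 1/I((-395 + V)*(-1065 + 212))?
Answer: -1165189 + 32*I*√1165189 ≈ -1.1652e+6 + 34542.0*I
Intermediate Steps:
V = -971
I(S) = 1/(9 - S + 32*√(9 - S)) (I(S) = 1/((9 - S) + 32*√(9 - S)) = 1/(9 - S + 32*√(9 - S)))
1/I((-395 + V)*(-1065 + 212)) = 1/(1/(9 - (-395 - 971)*(-1065 + 212) + 32*√(9 - (-395 - 971)*(-1065 + 212)))) = 1/(1/(9 - (-1366)*(-853) + 32*√(9 - (-1366)*(-853)))) = 1/(1/(9 - 1*1165198 + 32*√(9 - 1*1165198))) = 1/(1/(9 - 1165198 + 32*√(9 - 1165198))) = 1/(1/(9 - 1165198 + 32*√(-1165189))) = 1/(1/(9 - 1165198 + 32*(I*√1165189))) = 1/(1/(9 - 1165198 + 32*I*√1165189)) = 1/(1/(-1165189 + 32*I*√1165189)) = -1165189 + 32*I*√1165189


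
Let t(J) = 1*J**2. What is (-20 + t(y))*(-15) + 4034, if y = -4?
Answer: 4094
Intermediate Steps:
t(J) = J**2
(-20 + t(y))*(-15) + 4034 = (-20 + (-4)**2)*(-15) + 4034 = (-20 + 16)*(-15) + 4034 = -4*(-15) + 4034 = 60 + 4034 = 4094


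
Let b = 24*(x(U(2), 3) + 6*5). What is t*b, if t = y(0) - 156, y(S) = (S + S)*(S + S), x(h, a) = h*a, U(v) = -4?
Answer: -67392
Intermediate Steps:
x(h, a) = a*h
y(S) = 4*S² (y(S) = (2*S)*(2*S) = 4*S²)
b = 432 (b = 24*(3*(-4) + 6*5) = 24*(-12 + 30) = 24*18 = 432)
t = -156 (t = 4*0² - 156 = 4*0 - 156 = 0 - 156 = -156)
t*b = -156*432 = -67392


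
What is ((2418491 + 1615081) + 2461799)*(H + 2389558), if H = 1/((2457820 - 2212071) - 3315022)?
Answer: 47638387994778679543/3069273 ≈ 1.5521e+13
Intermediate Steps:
H = -1/3069273 (H = 1/(245749 - 3315022) = 1/(-3069273) = -1/3069273 ≈ -3.2581e-7)
((2418491 + 1615081) + 2461799)*(H + 2389558) = ((2418491 + 1615081) + 2461799)*(-1/3069273 + 2389558) = (4033572 + 2461799)*(7334205851333/3069273) = 6495371*(7334205851333/3069273) = 47638387994778679543/3069273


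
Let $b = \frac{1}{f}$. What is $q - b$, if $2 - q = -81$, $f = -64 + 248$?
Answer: $\frac{15271}{184} \approx 82.995$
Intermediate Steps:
$f = 184$
$q = 83$ ($q = 2 - -81 = 2 + 81 = 83$)
$b = \frac{1}{184} \approx 0.0054348$
$q - b = 83 - \frac{1}{184} = \frac{15271}{184}$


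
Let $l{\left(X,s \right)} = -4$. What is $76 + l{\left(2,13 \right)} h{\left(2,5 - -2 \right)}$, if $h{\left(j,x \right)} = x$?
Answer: $48$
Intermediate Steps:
$76 + l{\left(2,13 \right)} h{\left(2,5 - -2 \right)} = 76 - 4 \left(5 - -2\right) = 76 - 4 \left(5 + 2\right) = 76 - 28 = 48$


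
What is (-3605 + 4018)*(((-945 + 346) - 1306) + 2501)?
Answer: 246148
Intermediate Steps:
(-3605 + 4018)*(((-945 + 346) - 1306) + 2501) = 413*((-599 - 1306) + 2501) = 413*(-1905 + 2501) = 413*596 = 246148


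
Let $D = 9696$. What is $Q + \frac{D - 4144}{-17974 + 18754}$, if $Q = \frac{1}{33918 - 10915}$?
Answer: $\frac{31928359}{4485585} \approx 7.118$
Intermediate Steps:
$Q = \frac{1}{23003} \approx 4.3473 \cdot 10^{-5}$
$Q + \frac{D - 4144}{-17974 + 18754} = \frac{1}{23003} + \frac{9696 - 4144}{-17974 + 18754} = \frac{1}{23003} + \frac{5552}{780} = \frac{1}{23003} + 5552 \cdot \frac{1}{780} = \frac{1}{23003} + \frac{1388}{195} = \frac{31928359}{4485585}$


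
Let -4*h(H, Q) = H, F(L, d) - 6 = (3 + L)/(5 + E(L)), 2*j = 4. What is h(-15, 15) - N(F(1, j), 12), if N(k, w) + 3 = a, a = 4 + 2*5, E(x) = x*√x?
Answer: -29/4 ≈ -7.2500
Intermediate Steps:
j = 2 (j = (½)*4 = 2)
E(x) = x^(3/2)
F(L, d) = 6 + (3 + L)/(5 + L^(3/2))
a = 14 (a = 4 + 10 = 14)
h(H, Q) = -H/4
N(k, w) = 11 (N(k, w) = -3 + 14 = 11)
h(-15, 15) - N(F(1, j), 12) = -¼*(-15) - 1*11 = 15/4 - 11 = -29/4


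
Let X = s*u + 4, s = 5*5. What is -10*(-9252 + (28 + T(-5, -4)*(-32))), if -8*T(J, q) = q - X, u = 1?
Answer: 93560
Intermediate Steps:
s = 25
X = 29 (X = 25*1 + 4 = 25 + 4 = 29)
T(J, q) = 29/8 - q/8 (T(J, q) = -(q - 1*29)/8 = -(q - 29)/8 = -(-29 + q)/8 = 29/8 - q/8)
-10*(-9252 + (28 + T(-5, -4)*(-32))) = -10*(-9252 + (28 + (29/8 - ⅛*(-4))*(-32))) = -10*(-9252 + (28 + (29/8 + ½)*(-32))) = -10*(-9252 + (28 + (33/8)*(-32))) = -10*(-9252 + (28 - 132)) = -10*(-9252 - 104) = -10*(-9356) = 93560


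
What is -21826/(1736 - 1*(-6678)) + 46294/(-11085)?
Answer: -45104209/6662085 ≈ -6.7703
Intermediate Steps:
-21826/(1736 - 1*(-6678)) + 46294/(-11085) = -21826/(1736 + 6678) + 46294*(-1/11085) = -21826/8414 - 46294/11085 = -21826*1/8414 - 46294/11085 = -1559/601 - 46294/11085 = -45104209/6662085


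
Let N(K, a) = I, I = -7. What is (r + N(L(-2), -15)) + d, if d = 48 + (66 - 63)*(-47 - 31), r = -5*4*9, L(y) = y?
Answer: -373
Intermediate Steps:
N(K, a) = -7
r = -180 (r = -20*9 = -180)
d = -186 (d = 48 + 3*(-78) = 48 - 234 = -186)
(r + N(L(-2), -15)) + d = (-180 - 7) - 186 = -187 - 186 = -373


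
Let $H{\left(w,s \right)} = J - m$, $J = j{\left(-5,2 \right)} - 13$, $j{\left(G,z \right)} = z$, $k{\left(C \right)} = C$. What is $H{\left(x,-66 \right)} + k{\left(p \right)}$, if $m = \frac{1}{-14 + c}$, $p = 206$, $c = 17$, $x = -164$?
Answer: $\frac{584}{3} \approx 194.67$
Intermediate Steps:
$J = -11$ ($J = 2 - 13 = -11$)
$m = \frac{1}{3}$ ($m = \frac{1}{-14 + 17} = \frac{1}{3} \approx 0.33333$)
$H{\left(w,s \right)} = - \frac{34}{3}$ ($H{\left(w,s \right)} = -11 - \frac{1}{3} = - \frac{34}{3}$)
$H{\left(x,-66 \right)} + k{\left(p \right)} = - \frac{34}{3} + 206 = \frac{584}{3}$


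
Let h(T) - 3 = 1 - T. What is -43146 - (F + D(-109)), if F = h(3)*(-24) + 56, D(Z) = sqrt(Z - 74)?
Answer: -43178 - I*sqrt(183) ≈ -43178.0 - 13.528*I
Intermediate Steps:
h(T) = 4 - T (h(T) = 3 + (1 - T) = 4 - T)
D(Z) = sqrt(-74 + Z)
F = 32 (F = (4 - 1*3)*(-24) + 56 = (4 - 3)*(-24) + 56 = 1*(-24) + 56 = -24 + 56 = 32)
-43146 - (F + D(-109)) = -43146 - (32 + sqrt(-74 - 109)) = -43146 - (32 + sqrt(-183)) = -43146 - (32 + I*sqrt(183)) = -43146 + (-32 - I*sqrt(183)) = -43178 - I*sqrt(183)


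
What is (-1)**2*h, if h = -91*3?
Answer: -273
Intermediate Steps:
h = -273
(-1)**2*h = (-1)**2*(-273) = 1*(-273) = -273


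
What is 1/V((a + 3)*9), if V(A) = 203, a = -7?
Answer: 1/203 ≈ 0.0049261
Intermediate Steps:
1/V((a + 3)*9) = 1/203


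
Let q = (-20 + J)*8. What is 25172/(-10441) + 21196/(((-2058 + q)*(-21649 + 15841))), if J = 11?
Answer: -77795627861/32291507160 ≈ -2.4092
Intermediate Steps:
q = -72 (q = (-20 + 11)*8 = -9*8 = -72)
25172/(-10441) + 21196/(((-2058 + q)*(-21649 + 15841))) = 25172/(-10441) + 21196/(((-2058 - 72)*(-21649 + 15841))) = 25172*(-1/10441) + 21196/((-2130*(-5808))) = -25172/10441 + 21196/12371040 = -25172/10441 + 21196*(1/12371040) = -25172/10441 + 5299/3092760 = -77795627861/32291507160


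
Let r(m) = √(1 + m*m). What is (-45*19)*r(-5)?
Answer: -855*√26 ≈ -4359.7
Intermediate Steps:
r(m) = √(1 + m²)
(-45*19)*r(-5) = (-45*19)*√(1 + (-5)²) = -855*√(1 + 25) = -855*√26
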